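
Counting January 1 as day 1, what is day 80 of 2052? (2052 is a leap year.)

Mar 20, 2052

Jan has 31 days (80 − 31 = 49 remain).
Feb has 29 days (49 − 29 = 20 remain).
20 into Mar → Mar 20.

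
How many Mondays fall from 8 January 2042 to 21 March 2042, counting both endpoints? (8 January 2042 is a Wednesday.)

10

8 January 2042 is a Wednesday; the first Monday on or after it is 13 January 2042 (5 days later).
From 13 January 2042 to 21 March 2042: 18 + 28 + 21 = 67 days (rest of January, February, March).
67 ÷ 7 = 9 full weeks with remainder 4, so 9 more Mondays after the first → 10.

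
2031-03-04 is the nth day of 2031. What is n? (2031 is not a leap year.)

Days in months before March: 31 + 28 = 59.
Plus 4 days into March → day 63.

63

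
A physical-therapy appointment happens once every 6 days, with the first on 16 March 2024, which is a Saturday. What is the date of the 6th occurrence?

15 April 2024

The 6th occurrence is 5 intervals after the first: 5 × 6 = 30 days after 16 March 2024.
March has 31 days — 15 days to the end of March leaves 15.
15 days into April → 15 April 2024.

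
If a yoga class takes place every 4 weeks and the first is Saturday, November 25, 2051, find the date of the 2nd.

December 23, 2051

The 2nd occurrence is 1 interval after the first: 1 × 28 = 28 days after November 25, 2051.
November has 30 days — 5 days to the end of November leaves 23.
23 days into December → December 23, 2051.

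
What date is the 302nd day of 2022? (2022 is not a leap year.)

Oct 29, 2022

Jan has 31 days (302 − 31 = 271 remain).
Feb has 28 days (271 − 28 = 243 remain).
Mar has 31 days (243 − 31 = 212 remain).
Apr has 30 days (212 − 30 = 182 remain).
May has 31 days (182 − 31 = 151 remain).
Jun has 30 days (151 − 30 = 121 remain).
Jul has 31 days (121 − 31 = 90 remain).
Aug has 31 days (90 − 31 = 59 remain).
Sep has 30 days (59 − 30 = 29 remain).
29 into Oct → Oct 29.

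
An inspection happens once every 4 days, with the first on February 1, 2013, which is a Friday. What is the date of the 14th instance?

The 14th occurrence is 13 intervals after the first: 13 × 4 = 52 days after February 1, 2013.
February has 28 days — 27 days to the end of February leaves 25.
25 days into March → March 25, 2013.

March 25, 2013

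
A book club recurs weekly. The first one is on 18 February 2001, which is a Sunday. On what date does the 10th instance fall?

The 10th occurrence is 9 intervals after the first: 9 × 7 = 63 days after 18 February 2001.
February has 28 days — 10 days to the end of February leaves 53.
March has 31 days (22 left).
22 days into April → 22 April 2001.

22 April 2001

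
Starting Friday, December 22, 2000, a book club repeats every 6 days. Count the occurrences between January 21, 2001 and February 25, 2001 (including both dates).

6

Occurrences land 6·i days after December 22, 2000 for i = 0, 1, 2, …
January 21, 2001 is 30 days after the start; 30 ÷ 6 = 5 remainder 0. First occurrence in the window: #6 on January 21, 2001 (5×6 = 30 days in).
February 25, 2001 is 65 days after the start; 65 ÷ 6 = 10 remainder 5. Last occurrence in the window: #11 on February 20, 2001.
Occurrences #6 through #11: 6 in total.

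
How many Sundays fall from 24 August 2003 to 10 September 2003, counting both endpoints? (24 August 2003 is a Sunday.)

24 August 2003 is a Sunday; the first Sunday on or after it is 24 August 2003.
From 24 August 2003 to 10 September 2003: 7 + 10 = 17 days (rest of August, September).
17 ÷ 7 = 2 full weeks with remainder 3, so 2 more Sundays after the first → 3.

3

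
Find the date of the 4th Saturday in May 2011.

May 2011 begins on a Sunday, so the first Saturday is May 7 (6 days later).
The 4th Saturday is 3 weeks later: 7 + 21 = 28.

28 May 2011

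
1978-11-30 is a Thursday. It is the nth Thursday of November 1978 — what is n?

Day 30 falls in week ⌈30/7⌉ of the month.
Days 1–7 hold the 1st Thursday, 8–14 the 2nd, 15–21 the 3rd, 22–28 the 4th, 29–31 the 5th.
30 is in the range for the 5th.

5th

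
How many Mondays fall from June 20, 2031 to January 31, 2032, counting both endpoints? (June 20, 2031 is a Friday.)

June 20, 2031 is a Friday; the first Monday on or after it is June 23, 2031 (3 days later).
From June 23, 2031 to January 31, 2032: 7 + 31 + 31 + 30 + 31 + 30 + 31 + 31 = 222 days (rest of June, July, August, September, October, November, December, January).
222 ÷ 7 = 31 full weeks with remainder 5, so 31 more Mondays after the first → 32.

32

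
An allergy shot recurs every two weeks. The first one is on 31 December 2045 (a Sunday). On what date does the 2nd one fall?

The 2nd occurrence is 1 interval after the first: 1 × 14 = 14 days after 31 December 2045.
December has 31 days — 0 days to the end of December leaves 14.
14 days into January → 14 January 2046.

14 January 2046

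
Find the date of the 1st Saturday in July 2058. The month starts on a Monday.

2058-07-06

July 2058 begins on a Monday, so the first Saturday is July 6 (5 days later).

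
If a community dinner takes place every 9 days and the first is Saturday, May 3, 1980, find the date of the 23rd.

The 23rd occurrence is 22 intervals after the first: 22 × 9 = 198 days after May 3, 1980.
May has 31 days — 28 days to the end of May leaves 170.
Jun has 30 days (140 left).
Jul has 31 days (109 left).
Aug has 31 days (78 left).
Sep has 30 days (48 left).
Oct has 31 days (17 left).
17 days into Nov → Nov 17, 1980.

Nov 17, 1980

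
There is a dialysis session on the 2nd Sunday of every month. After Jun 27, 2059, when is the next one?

Jun 2059 starts on a Sunday; its first Sunday is the 1st, so the 2nd Sunday is the 8th — Jun 8, 2059.
That is not after Jun 27, 2059, so look at Jul 2059.
Jul 2059 starts on a Tuesday; its first Sunday is the 6th, so the 2nd Sunday is the 13th — Jul 13, 2059.

Jul 13, 2059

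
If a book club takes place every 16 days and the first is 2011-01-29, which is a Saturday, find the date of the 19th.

2011-11-13

The 19th occurrence is 18 intervals after the first: 18 × 16 = 288 days after 2011-01-29.
January has 31 days — 2 days to the end of January leaves 286.
February has 28 days (258 left).
March has 31 days (227 left).
April has 30 days (197 left).
May has 31 days (166 left).
June has 30 days (136 left).
July has 31 days (105 left).
August has 31 days (74 left).
September has 30 days (44 left).
October has 31 days (13 left).
13 days into November → 2011-11-13.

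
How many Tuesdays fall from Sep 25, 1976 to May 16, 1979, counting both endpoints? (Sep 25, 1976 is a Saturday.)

Sep 25, 1976 is a Saturday; the first Tuesday on or after it is Sep 28, 1976 (3 days later).
From Sep 28, 1976 to May 16, 1979: 94 + 365 + 365 + 136 = 960 days (rest of 1976, 1977, 1978, to May 16, 1979 in 1979).
960 ÷ 7 = 137 full weeks with remainder 1, so 137 more Tuesdays after the first → 138.

138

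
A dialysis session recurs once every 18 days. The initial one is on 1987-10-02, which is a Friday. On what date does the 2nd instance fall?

The 2nd occurrence is 1 interval after the first: 1 × 18 = 18 days after 1987-10-02.
18 days later is 1987-10-20.

1987-10-20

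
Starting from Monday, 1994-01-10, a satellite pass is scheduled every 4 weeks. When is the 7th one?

The 7th occurrence is 6 intervals after the first: 6 × 28 = 168 days after 1994-01-10.
January has 31 days — 21 days to the end of January leaves 147.
February has 28 days (119 left).
March has 31 days (88 left).
April has 30 days (58 left).
May has 31 days (27 left).
27 days into June → 1994-06-27.

1994-06-27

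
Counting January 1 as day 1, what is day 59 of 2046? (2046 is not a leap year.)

February 28, 2046

January has 31 days (59 − 31 = 28 remain).
28 into February → February 28.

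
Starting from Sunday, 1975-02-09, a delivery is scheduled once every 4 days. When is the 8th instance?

1975-03-09

The 8th occurrence is 7 intervals after the first: 7 × 4 = 28 days after 1975-02-09.
February has 28 days — 19 days to the end of February leaves 9.
9 days into March → 1975-03-09.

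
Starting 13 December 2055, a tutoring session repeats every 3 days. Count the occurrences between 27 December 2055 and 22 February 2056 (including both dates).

Occurrences land 3·i days after 13 December 2055 for i = 0, 1, 2, …
27 December 2055 is 14 days after the start; 14 ÷ 3 = 4 remainder 2; since the remainder is 2, round up to i = 5. First occurrence in the window: #6 on 28 December 2055 (5×3 = 15 days in).
22 February 2056 is 71 days after the start; 71 ÷ 3 = 23 remainder 2. Last occurrence in the window: #24 on 20 February 2056.
Occurrences #6 through #24: 19 in total.

19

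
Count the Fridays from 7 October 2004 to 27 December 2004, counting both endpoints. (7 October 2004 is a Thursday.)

12

7 October 2004 is a Thursday; the first Friday on or after it is 8 October 2004 (1 day later).
From 8 October 2004 to 27 December 2004: 23 + 30 + 27 = 80 days (rest of October, November, December).
80 ÷ 7 = 11 full weeks with remainder 3, so 11 more Fridays after the first → 12.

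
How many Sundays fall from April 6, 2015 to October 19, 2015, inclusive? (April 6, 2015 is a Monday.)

April 6, 2015 is a Monday; the first Sunday on or after it is April 12, 2015 (6 days later).
From April 12, 2015 to October 19, 2015: 18 + 31 + 30 + 31 + 31 + 30 + 19 = 190 days (rest of April, May, June, July, August, September, October).
190 ÷ 7 = 27 full weeks with remainder 1, so 27 more Sundays after the first → 28.

28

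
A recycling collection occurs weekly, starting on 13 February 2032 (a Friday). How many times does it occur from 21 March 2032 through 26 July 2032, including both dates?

Occurrences land 7·i days after 13 February 2032 for i = 0, 1, 2, …
21 March 2032 is 37 days after the start; 37 ÷ 7 = 5 remainder 2; since the remainder is 2, round up to i = 6. First occurrence in the window: #7 on 26 March 2032 (6×7 = 42 days in).
26 July 2032 is 164 days after the start; 164 ÷ 7 = 23 remainder 3. Last occurrence in the window: #24 on 23 July 2032.
Occurrences #7 through #24: 18 in total.

18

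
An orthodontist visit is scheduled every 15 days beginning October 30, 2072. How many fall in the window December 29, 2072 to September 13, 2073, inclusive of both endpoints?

18

Occurrences land 15·i days after October 30, 2072 for i = 0, 1, 2, …
December 29, 2072 is 60 days after the start; 60 ÷ 15 = 4 remainder 0. First occurrence in the window: #5 on December 29, 2072 (4×15 = 60 days in).
September 13, 2073 is 318 days after the start; 318 ÷ 15 = 21 remainder 3. Last occurrence in the window: #22 on September 10, 2073.
Occurrences #5 through #22: 18 in total.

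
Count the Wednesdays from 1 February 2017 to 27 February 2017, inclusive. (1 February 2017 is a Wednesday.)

1 February 2017 is a Wednesday; the first Wednesday on or after it is 1 February 2017.
From 1 February 2017 to 27 February 2017 is 27 − 1 = 26 days.
26 ÷ 7 = 3 full weeks with remainder 5, so 3 more Wednesdays after the first → 4.

4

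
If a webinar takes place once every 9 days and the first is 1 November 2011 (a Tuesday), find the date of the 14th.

The 14th occurrence is 13 intervals after the first: 13 × 9 = 117 days after 1 November 2011.
November has 30 days — 29 days to the end of November leaves 88.
December has 31 days (57 left).
January has 31 days (26 left).
26 days into February → 26 February 2012.

26 February 2012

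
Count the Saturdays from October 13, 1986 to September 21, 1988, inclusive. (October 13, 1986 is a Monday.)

October 13, 1986 is a Monday; the first Saturday on or after it is October 18, 1986 (5 days later).
From October 18, 1986 to September 21, 1988: 74 + 365 + 265 = 704 days (rest of 1986, 1987, to September 21, 1988 in 1988).
704 ÷ 7 = 100 full weeks with remainder 4, so 100 more Saturdays after the first → 101.

101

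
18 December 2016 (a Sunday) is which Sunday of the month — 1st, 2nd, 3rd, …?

Day 18 falls in week ⌈18/7⌉ of the month.
Days 1–7 hold the 1st Sunday, 8–14 the 2nd, 15–21 the 3rd, 22–28 the 4th, 29–31 the 5th.
18 is in the range for the 3rd.

3rd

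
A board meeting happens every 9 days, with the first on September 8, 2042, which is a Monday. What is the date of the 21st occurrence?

March 7, 2043

The 21st occurrence is 20 intervals after the first: 20 × 9 = 180 days after September 8, 2042.
September has 30 days — 22 days to the end of September leaves 158.
October has 31 days (127 left).
November has 30 days (97 left).
December has 31 days (66 left).
January has 31 days (35 left).
February has 28 days (7 left).
7 days into March → March 7, 2043.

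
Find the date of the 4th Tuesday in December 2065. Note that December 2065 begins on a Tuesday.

December 2065 begins on a Tuesday, so the first Tuesday is December 1.
The 4th Tuesday is 3 weeks later: 1 + 21 = 22.

22 December 2065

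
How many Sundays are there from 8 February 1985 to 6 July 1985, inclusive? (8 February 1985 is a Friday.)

21

8 February 1985 is a Friday; the first Sunday on or after it is 10 February 1985 (2 days later).
From 10 February 1985 to 6 July 1985: 18 + 31 + 30 + 31 + 30 + 6 = 146 days (rest of February, March, April, May, June, July).
146 ÷ 7 = 20 full weeks with remainder 6, so 20 more Sundays after the first → 21.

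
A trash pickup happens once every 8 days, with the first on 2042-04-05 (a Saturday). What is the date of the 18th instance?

2042-08-19

The 18th occurrence is 17 intervals after the first: 17 × 8 = 136 days after 2042-04-05.
April has 30 days — 25 days to the end of April leaves 111.
May has 31 days (80 left).
June has 30 days (50 left).
July has 31 days (19 left).
19 days into August → 2042-08-19.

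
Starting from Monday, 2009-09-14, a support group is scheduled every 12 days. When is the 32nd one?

The 32nd occurrence is 31 intervals after the first: 31 × 12 = 372 days after 2009-09-14.
September has 30 days — 16 days to the end of September leaves 356.
October has 31 days (325 left).
November has 30 days (295 left).
December has 31 days (264 left).
January has 31 days (233 left).
February has 28 days (205 left).
March has 31 days (174 left).
April has 30 days (144 left).
May has 31 days (113 left).
June has 30 days (83 left).
July has 31 days (52 left).
August has 31 days (21 left).
21 days into September → 2010-09-21.

2010-09-21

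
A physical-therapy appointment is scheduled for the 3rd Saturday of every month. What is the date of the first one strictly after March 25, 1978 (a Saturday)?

April 15, 1978

March 1978 starts on a Wednesday; its first Saturday is the 4th, so the 3rd Saturday is the 18th — March 18, 1978.
That is not after March 25, 1978, so look at April 1978.
April 1978 starts on a Saturday; its first Saturday is the 1st, so the 3rd Saturday is the 15th — April 15, 1978.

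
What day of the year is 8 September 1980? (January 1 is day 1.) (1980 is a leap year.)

252

Days in months before September: 31 + 29 + 31 + 30 + 31 + 30 + 31 + 31 = 244.
Plus 8 days into September → day 252.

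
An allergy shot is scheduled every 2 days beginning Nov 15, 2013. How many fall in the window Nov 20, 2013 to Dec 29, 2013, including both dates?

Occurrences land 2·i days after Nov 15, 2013 for i = 0, 1, 2, …
Nov 20, 2013 is 5 days after the start; 5 ÷ 2 = 2 remainder 1; since the remainder is 1, round up to i = 3. First occurrence in the window: #4 on Nov 21, 2013 (3×2 = 6 days in).
Dec 29, 2013 is 44 days after the start; 44 ÷ 2 = 22 remainder 0. Last occurrence in the window: #23 on Dec 29, 2013.
Occurrences #4 through #23: 20 in total.

20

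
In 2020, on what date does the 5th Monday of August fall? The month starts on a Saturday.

August 2020 begins on a Saturday, so the first Monday is August 3 (2 days later).
The 5th Monday is 4 weeks later: 3 + 28 = 31.

31 August 2020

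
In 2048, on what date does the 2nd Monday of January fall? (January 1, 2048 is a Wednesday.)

2048-01-13

January 2048 begins on a Wednesday, so the first Monday is January 6 (5 days later).
The 2nd Monday is 1 weeks later: 6 + 7 = 13.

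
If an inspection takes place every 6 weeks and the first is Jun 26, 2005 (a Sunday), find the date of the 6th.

The 6th occurrence is 5 intervals after the first: 5 × 42 = 210 days after Jun 26, 2005.
Jun has 30 days — 4 days to the end of Jun leaves 206.
Jul has 31 days (175 left).
Aug has 31 days (144 left).
Sep has 30 days (114 left).
Oct has 31 days (83 left).
Nov has 30 days (53 left).
Dec has 31 days (22 left).
22 days into Jan → Jan 22, 2006.

Jan 22, 2006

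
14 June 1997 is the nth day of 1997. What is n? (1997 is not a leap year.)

165

Days in months before June: 31 + 28 + 31 + 30 + 31 = 151.
Plus 14 days into June → day 165.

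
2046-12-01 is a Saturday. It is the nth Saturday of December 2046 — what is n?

Day 1 falls in week ⌈1/7⌉ of the month.
Days 1–7 hold the 1st Saturday, 8–14 the 2nd, 15–21 the 3rd, 22–28 the 4th, 29–31 the 5th.
1 is in the range for the 1st.

1st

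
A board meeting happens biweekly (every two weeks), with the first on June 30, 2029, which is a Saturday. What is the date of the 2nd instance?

The 2nd occurrence is 1 interval after the first: 1 × 14 = 14 days after June 30, 2029.
June has 30 days — 0 days to the end of June leaves 14.
14 days into July → July 14, 2029.

July 14, 2029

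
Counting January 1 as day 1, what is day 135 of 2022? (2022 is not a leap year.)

January has 31 days (135 − 31 = 104 remain).
February has 28 days (104 − 28 = 76 remain).
March has 31 days (76 − 31 = 45 remain).
April has 30 days (45 − 30 = 15 remain).
15 into May → May 15.

15 May 2022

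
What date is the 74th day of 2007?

15 March 2007

January has 31 days (74 − 31 = 43 remain).
February has 28 days (43 − 28 = 15 remain).
15 into March → March 15.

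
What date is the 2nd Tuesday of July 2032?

13 July 2032

The first Tuesday of July 2032 is July 6.
The 2nd Tuesday is 1 weeks later: 6 + 7 = 13.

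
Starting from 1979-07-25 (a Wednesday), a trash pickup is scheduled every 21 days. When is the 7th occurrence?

The 7th occurrence is 6 intervals after the first: 6 × 21 = 126 days after 1979-07-25.
July has 31 days — 6 days to the end of July leaves 120.
August has 31 days (89 left).
September has 30 days (59 left).
October has 31 days (28 left).
28 days into November → 1979-11-28.

1979-11-28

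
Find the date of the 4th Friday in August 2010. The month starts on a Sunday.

August 27, 2010

August 2010 begins on a Sunday, so the first Friday is August 6 (5 days later).
The 4th Friday is 3 weeks later: 6 + 21 = 27.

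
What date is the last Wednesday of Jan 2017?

The first Wednesday of Jan 2017 is Jan 4.
Jan 2017 has 31 days. Adding weeks: 4, 11, 18, 25 — the last one ≤ 31 is the 25th.

Jan 25, 2017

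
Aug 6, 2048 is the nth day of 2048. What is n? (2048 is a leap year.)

219

Days in months before Aug: 31 + 29 + 31 + 30 + 31 + 30 + 31 = 213.
Plus 6 days into Aug → day 219.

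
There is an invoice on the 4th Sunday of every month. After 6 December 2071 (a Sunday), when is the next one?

December 2071 starts on a Tuesday; its first Sunday is the 6th, so the 4th Sunday is the 27th — 27 December 2071.
27 December 2071 is after 6 December 2071, so that is the next one.

27 December 2071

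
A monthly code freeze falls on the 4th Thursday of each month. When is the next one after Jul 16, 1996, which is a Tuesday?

Jul 1996 starts on a Monday; its first Thursday is the 4th, so the 4th Thursday is the 25th — Jul 25, 1996.
Jul 25, 1996 is after Jul 16, 1996, so that is the next one.

Jul 25, 1996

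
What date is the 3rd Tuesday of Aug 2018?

Aug 21, 2018

The first Tuesday of Aug 2018 is Aug 7.
The 3rd Tuesday is 2 weeks later: 7 + 14 = 21.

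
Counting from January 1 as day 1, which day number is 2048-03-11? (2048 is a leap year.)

71

Days in months before March: 31 + 29 = 60.
Plus 11 days into March → day 71.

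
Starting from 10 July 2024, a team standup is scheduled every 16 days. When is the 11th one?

17 December 2024

The 11th occurrence is 10 intervals after the first: 10 × 16 = 160 days after 10 July 2024.
July has 31 days — 21 days to the end of July leaves 139.
August has 31 days (108 left).
September has 30 days (78 left).
October has 31 days (47 left).
November has 30 days (17 left).
17 days into December → 17 December 2024.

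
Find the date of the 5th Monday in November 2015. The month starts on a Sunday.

November 30, 2015

November 2015 begins on a Sunday, so the first Monday is November 2 (1 day later).
The 5th Monday is 4 weeks later: 2 + 28 = 30.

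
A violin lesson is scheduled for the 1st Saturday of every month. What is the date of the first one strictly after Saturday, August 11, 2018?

August 2018 starts on a Wednesday, so its 1st Saturday is August 4, 2018 (3 days in).
That is not after August 11, 2018, so look at September 2018.
September 2018 starts on a Saturday, so its 1st Saturday is September 1, 2018.

September 1, 2018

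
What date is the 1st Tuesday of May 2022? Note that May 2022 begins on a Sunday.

May 2022 begins on a Sunday, so the first Tuesday is May 3 (2 days later).

2022-05-03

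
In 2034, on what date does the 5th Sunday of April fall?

The first Sunday of April 2034 is April 2.
The 5th Sunday is 4 weeks later: 2 + 28 = 30.

2034-04-30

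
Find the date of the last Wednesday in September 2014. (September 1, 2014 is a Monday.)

September 2014 begins on a Monday, so the first Wednesday is September 3 (2 days later).
September 2014 has 30 days. Adding weeks: 3, 10, 17, 24 — the last one ≤ 30 is the 24th.

September 24, 2014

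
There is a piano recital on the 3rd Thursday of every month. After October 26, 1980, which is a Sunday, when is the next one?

October 1980 starts on a Wednesday; its first Thursday is the 2nd, so the 3rd Thursday is the 16th — October 16, 1980.
That is not after October 26, 1980, so look at November 1980.
November 1980 starts on a Saturday; its first Thursday is the 6th, so the 3rd Thursday is the 20th — November 20, 1980.

November 20, 1980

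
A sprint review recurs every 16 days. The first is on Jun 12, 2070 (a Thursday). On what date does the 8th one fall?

Oct 2, 2070

The 8th occurrence is 7 intervals after the first: 7 × 16 = 112 days after Jun 12, 2070.
Jun has 30 days — 18 days to the end of Jun leaves 94.
Jul has 31 days (63 left).
Aug has 31 days (32 left).
Sep has 30 days (2 left).
2 days into Oct → Oct 2, 2070.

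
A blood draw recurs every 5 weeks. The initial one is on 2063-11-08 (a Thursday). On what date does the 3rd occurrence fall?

The 3rd occurrence is 2 intervals after the first: 2 × 35 = 70 days after 2063-11-08.
November has 30 days — 22 days to the end of November leaves 48.
December has 31 days (17 left).
17 days into January → 2064-01-17.

2064-01-17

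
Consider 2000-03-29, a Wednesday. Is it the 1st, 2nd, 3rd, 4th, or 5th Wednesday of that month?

5th

Day 29 falls in week ⌈29/7⌉ of the month.
Days 1–7 hold the 1st Wednesday, 8–14 the 2nd, 15–21 the 3rd, 22–28 the 4th, 29–31 the 5th.
29 is in the range for the 5th.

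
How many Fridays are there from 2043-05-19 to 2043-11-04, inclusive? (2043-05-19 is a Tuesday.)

2043-05-19 is a Tuesday; the first Friday on or after it is 2043-05-22 (3 days later).
From 2043-05-22 to 2043-11-04: 9 + 30 + 31 + 31 + 30 + 31 + 4 = 166 days (rest of May, June, July, August, September, October, November).
166 ÷ 7 = 23 full weeks with remainder 5, so 23 more Fridays after the first → 24.

24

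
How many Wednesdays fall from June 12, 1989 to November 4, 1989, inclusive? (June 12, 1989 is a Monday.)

June 12, 1989 is a Monday; the first Wednesday on or after it is June 14, 1989 (2 days later).
From June 14, 1989 to November 4, 1989: 16 + 31 + 31 + 30 + 31 + 4 = 143 days (rest of June, July, August, September, October, November).
143 ÷ 7 = 20 full weeks with remainder 3, so 20 more Wednesdays after the first → 21.

21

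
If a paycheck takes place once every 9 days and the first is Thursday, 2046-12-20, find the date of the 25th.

2047-07-24

The 25th occurrence is 24 intervals after the first: 24 × 9 = 216 days after 2046-12-20.
December has 31 days — 11 days to the end of December leaves 205.
January has 31 days (174 left).
February has 28 days (146 left).
March has 31 days (115 left).
April has 30 days (85 left).
May has 31 days (54 left).
June has 30 days (24 left).
24 days into July → 2047-07-24.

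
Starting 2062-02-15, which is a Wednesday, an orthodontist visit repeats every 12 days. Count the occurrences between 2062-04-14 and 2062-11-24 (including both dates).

19

Occurrences land 12·i days after 2062-02-15 for i = 0, 1, 2, …
2062-04-14 is 58 days after the start; 58 ÷ 12 = 4 remainder 10; since the remainder is 10, round up to i = 5. First occurrence in the window: #6 on 2062-04-16 (5×12 = 60 days in).
2062-11-24 is 282 days after the start; 282 ÷ 12 = 23 remainder 6. Last occurrence in the window: #24 on 2062-11-18.
Occurrences #6 through #24: 19 in total.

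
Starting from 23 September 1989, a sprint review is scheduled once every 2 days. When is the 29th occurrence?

The 29th occurrence is 28 intervals after the first: 28 × 2 = 56 days after 23 September 1989.
September has 30 days — 7 days to the end of September leaves 49.
October has 31 days (18 left).
18 days into November → 18 November 1989.

18 November 1989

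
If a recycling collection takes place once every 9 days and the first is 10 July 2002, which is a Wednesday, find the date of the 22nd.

15 January 2003

The 22nd occurrence is 21 intervals after the first: 21 × 9 = 189 days after 10 July 2002.
July has 31 days — 21 days to the end of July leaves 168.
August has 31 days (137 left).
September has 30 days (107 left).
October has 31 days (76 left).
November has 30 days (46 left).
December has 31 days (15 left).
15 days into January → 15 January 2003.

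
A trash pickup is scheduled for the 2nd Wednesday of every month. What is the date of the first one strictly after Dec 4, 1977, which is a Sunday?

Dec 14, 1977

Dec 1977 starts on a Thursday; its first Wednesday is the 7th, so the 2nd Wednesday is the 14th — Dec 14, 1977.
Dec 14, 1977 is after Dec 4, 1977, so that is the next one.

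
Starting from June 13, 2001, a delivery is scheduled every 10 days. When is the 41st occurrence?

July 18, 2002

The 41st occurrence is 40 intervals after the first: 40 × 10 = 400 days after June 13, 2001.
June has 30 days — 17 days to the end of June leaves 383.
July has 31 days (352 left).
August has 31 days (321 left).
September has 30 days (291 left).
October has 31 days (260 left).
November has 30 days (230 left).
December has 31 days (199 left).
January has 31 days (168 left).
February has 28 days (140 left).
March has 31 days (109 left).
April has 30 days (79 left).
May has 31 days (48 left).
June has 30 days (18 left).
18 days into July → July 18, 2002.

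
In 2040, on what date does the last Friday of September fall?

September 2040 begins on a Saturday, so the first Friday is September 7 (6 days later).
September 2040 has 30 days. Adding weeks: 7, 14, 21, 28 — the last one ≤ 30 is the 28th.

28 September 2040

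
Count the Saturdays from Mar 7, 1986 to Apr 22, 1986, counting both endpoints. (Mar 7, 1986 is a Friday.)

7

Mar 7, 1986 is a Friday; the first Saturday on or after it is Mar 8, 1986 (1 day later).
From Mar 8, 1986 to Apr 22, 1986: 23 + 22 = 45 days (rest of Mar, Apr).
45 ÷ 7 = 6 full weeks with remainder 3, so 6 more Saturdays after the first → 7.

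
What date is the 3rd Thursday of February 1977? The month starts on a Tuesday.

February 1977 begins on a Tuesday, so the first Thursday is February 3 (2 days later).
The 3rd Thursday is 2 weeks later: 3 + 14 = 17.

1977-02-17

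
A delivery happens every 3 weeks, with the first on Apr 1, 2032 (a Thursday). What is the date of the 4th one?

Jun 3, 2032

The 4th occurrence is 3 intervals after the first: 3 × 21 = 63 days after Apr 1, 2032.
Apr has 30 days — 29 days to the end of Apr leaves 34.
May has 31 days (3 left).
3 days into Jun → Jun 3, 2032.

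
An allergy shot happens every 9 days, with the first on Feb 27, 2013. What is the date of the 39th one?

Feb 4, 2014

The 39th occurrence is 38 intervals after the first: 38 × 9 = 342 days after Feb 27, 2013.
Feb has 28 days — 1 day to the end of Feb leaves 341.
Mar has 31 days (310 left).
Apr has 30 days (280 left).
May has 31 days (249 left).
Jun has 30 days (219 left).
Jul has 31 days (188 left).
Aug has 31 days (157 left).
Sep has 30 days (127 left).
Oct has 31 days (96 left).
Nov has 30 days (66 left).
Dec has 31 days (35 left).
Jan has 31 days (4 left).
4 days into Feb → Feb 4, 2014.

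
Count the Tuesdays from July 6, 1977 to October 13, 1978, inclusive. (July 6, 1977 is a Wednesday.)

66

July 6, 1977 is a Wednesday; the first Tuesday on or after it is July 12, 1977 (6 days later).
From July 12, 1977 to October 13, 1978: 172 + 286 = 458 days (rest of 1977, to October 13, 1978 in 1978).
458 ÷ 7 = 65 full weeks with remainder 3, so 65 more Tuesdays after the first → 66.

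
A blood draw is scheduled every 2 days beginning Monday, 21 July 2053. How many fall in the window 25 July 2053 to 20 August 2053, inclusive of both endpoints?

Occurrences land 2·i days after 21 July 2053 for i = 0, 1, 2, …
25 July 2053 is 4 days after the start; 4 ÷ 2 = 2 remainder 0. First occurrence in the window: #3 on 25 July 2053 (2×2 = 4 days in).
20 August 2053 is 30 days after the start; 30 ÷ 2 = 15 remainder 0. Last occurrence in the window: #16 on 20 August 2053.
Occurrences #3 through #16: 14 in total.

14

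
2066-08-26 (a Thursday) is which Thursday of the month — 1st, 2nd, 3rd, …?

Day 26 falls in week ⌈26/7⌉ of the month.
Days 1–7 hold the 1st Thursday, 8–14 the 2nd, 15–21 the 3rd, 22–28 the 4th, 29–31 the 5th.
26 is in the range for the 4th.

4th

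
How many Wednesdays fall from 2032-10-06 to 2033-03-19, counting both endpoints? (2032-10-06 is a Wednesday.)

2032-10-06 is a Wednesday; the first Wednesday on or after it is 2032-10-06.
From 2032-10-06 to 2033-03-19: 25 + 30 + 31 + 31 + 28 + 19 = 164 days (rest of October, November, December, January, February, March).
164 ÷ 7 = 23 full weeks with remainder 3, so 23 more Wednesdays after the first → 24.

24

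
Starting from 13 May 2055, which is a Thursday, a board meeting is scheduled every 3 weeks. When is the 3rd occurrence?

The 3rd occurrence is 2 intervals after the first: 2 × 21 = 42 days after 13 May 2055.
May has 31 days — 18 days to the end of May leaves 24.
24 days into June → 24 June 2055.

24 June 2055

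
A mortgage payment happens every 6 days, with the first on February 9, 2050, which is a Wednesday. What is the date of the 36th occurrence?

The 36th occurrence is 35 intervals after the first: 35 × 6 = 210 days after February 9, 2050.
February has 28 days — 19 days to the end of February leaves 191.
March has 31 days (160 left).
April has 30 days (130 left).
May has 31 days (99 left).
June has 30 days (69 left).
July has 31 days (38 left).
August has 31 days (7 left).
7 days into September → September 7, 2050.

September 7, 2050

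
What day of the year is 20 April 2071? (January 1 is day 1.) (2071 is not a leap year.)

110

Days in months before April: 31 + 28 + 31 = 90.
Plus 20 days into April → day 110.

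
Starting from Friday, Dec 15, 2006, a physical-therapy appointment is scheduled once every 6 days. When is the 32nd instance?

Jun 19, 2007

The 32nd occurrence is 31 intervals after the first: 31 × 6 = 186 days after Dec 15, 2006.
Dec has 31 days — 16 days to the end of Dec leaves 170.
Jan has 31 days (139 left).
Feb has 28 days (111 left).
Mar has 31 days (80 left).
Apr has 30 days (50 left).
May has 31 days (19 left).
19 days into Jun → Jun 19, 2007.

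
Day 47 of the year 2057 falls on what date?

16 February 2057

January has 31 days (47 − 31 = 16 remain).
16 into February → February 16.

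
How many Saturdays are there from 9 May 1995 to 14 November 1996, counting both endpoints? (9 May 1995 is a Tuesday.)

79

9 May 1995 is a Tuesday; the first Saturday on or after it is 13 May 1995 (4 days later).
From 13 May 1995 to 14 November 1996: 232 + 319 = 551 days (rest of 1995, to 14 November 1996 in 1996).
551 ÷ 7 = 78 full weeks with remainder 5, so 78 more Saturdays after the first → 79.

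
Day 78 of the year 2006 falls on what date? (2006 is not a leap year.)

19 March 2006

January has 31 days (78 − 31 = 47 remain).
February has 28 days (47 − 28 = 19 remain).
19 into March → March 19.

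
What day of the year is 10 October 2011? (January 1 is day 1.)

283

Days in months before October: 31 + 28 + 31 + 30 + 31 + 30 + 31 + 31 + 30 = 273.
Plus 10 days into October → day 283.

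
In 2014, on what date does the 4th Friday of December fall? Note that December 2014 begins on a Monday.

December 2014 begins on a Monday, so the first Friday is December 5 (4 days later).
The 4th Friday is 3 weeks later: 5 + 21 = 26.

26 December 2014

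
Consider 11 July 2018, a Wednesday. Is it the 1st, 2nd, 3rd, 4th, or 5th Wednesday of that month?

Day 11 falls in week ⌈11/7⌉ of the month.
Days 1–7 hold the 1st Wednesday, 8–14 the 2nd, 15–21 the 3rd, 22–28 the 4th, 29–31 the 5th.
11 is in the range for the 2nd.

2nd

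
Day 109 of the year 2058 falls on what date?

Jan has 31 days (109 − 31 = 78 remain).
Feb has 28 days (78 − 28 = 50 remain).
Mar has 31 days (50 − 31 = 19 remain).
19 into Apr → Apr 19.

Apr 19, 2058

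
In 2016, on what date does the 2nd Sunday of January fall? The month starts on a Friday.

January 2016 begins on a Friday, so the first Sunday is January 3 (2 days later).
The 2nd Sunday is 1 weeks later: 3 + 7 = 10.

2016-01-10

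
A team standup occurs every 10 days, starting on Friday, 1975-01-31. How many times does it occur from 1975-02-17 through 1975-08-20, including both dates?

Occurrences land 10·i days after 1975-01-31 for i = 0, 1, 2, …
1975-02-17 is 17 days after the start; 17 ÷ 10 = 1 remainder 7; since the remainder is 7, round up to i = 2. First occurrence in the window: #3 on 1975-02-20 (2×10 = 20 days in).
1975-08-20 is 201 days after the start; 201 ÷ 10 = 20 remainder 1. Last occurrence in the window: #21 on 1975-08-19.
Occurrences #3 through #21: 19 in total.

19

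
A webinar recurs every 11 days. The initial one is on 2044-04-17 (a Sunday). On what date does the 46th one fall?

The 46th occurrence is 45 intervals after the first: 45 × 11 = 495 days after 2044-04-17.
April has 30 days — 13 days to the end of April leaves 482.
From end of April to end of 2044 is 245 days (237 left).
January has 31 days (206 left).
February has 28 days (178 left).
March has 31 days (147 left).
April has 30 days (117 left).
May has 31 days (86 left).
June has 30 days (56 left).
July has 31 days (25 left).
25 days into August → 2045-08-25.

2045-08-25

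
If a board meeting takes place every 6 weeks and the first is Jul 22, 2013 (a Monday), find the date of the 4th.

Nov 25, 2013

The 4th occurrence is 3 intervals after the first: 3 × 42 = 126 days after Jul 22, 2013.
Jul has 31 days — 9 days to the end of Jul leaves 117.
Aug has 31 days (86 left).
Sep has 30 days (56 left).
Oct has 31 days (25 left).
25 days into Nov → Nov 25, 2013.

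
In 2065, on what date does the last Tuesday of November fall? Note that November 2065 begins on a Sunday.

November 24, 2065

November 2065 begins on a Sunday, so the first Tuesday is November 3 (2 days later).
November 2065 has 30 days. Adding weeks: 3, 10, 17, 24 — the last one ≤ 30 is the 24th.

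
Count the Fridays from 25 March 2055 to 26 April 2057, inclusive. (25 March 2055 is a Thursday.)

109

25 March 2055 is a Thursday; the first Friday on or after it is 26 March 2055 (1 day later).
From 26 March 2055 to 26 April 2057: 280 + 366 + 116 = 762 days (rest of 2055, 2056, to 26 April 2057 in 2057).
762 ÷ 7 = 108 full weeks with remainder 6, so 108 more Fridays after the first → 109.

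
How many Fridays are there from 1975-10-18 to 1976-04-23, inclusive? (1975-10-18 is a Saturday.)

1975-10-18 is a Saturday; the first Friday on or after it is 1975-10-24 (6 days later).
From 1975-10-24 to 1976-04-23: 7 + 30 + 31 + 31 + 29 + 31 + 23 = 182 days (rest of October, November, December, January, February, March, April).
182 ÷ 7 = 26 full weeks with remainder 0, so 26 more Fridays after the first → 27.

27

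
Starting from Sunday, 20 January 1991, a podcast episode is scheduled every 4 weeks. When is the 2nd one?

The 2nd occurrence is 1 interval after the first: 1 × 28 = 28 days after 20 January 1991.
January has 31 days — 11 days to the end of January leaves 17.
17 days into February → 17 February 1991.

17 February 1991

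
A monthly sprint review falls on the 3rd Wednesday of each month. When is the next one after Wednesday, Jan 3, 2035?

Jan 17, 2035

Jan 2035 starts on a Monday; its first Wednesday is the 3rd, so the 3rd Wednesday is the 17th — Jan 17, 2035.
Jan 17, 2035 is after Jan 3, 2035, so that is the next one.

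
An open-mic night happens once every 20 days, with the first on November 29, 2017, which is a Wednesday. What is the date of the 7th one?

March 29, 2018

The 7th occurrence is 6 intervals after the first: 6 × 20 = 120 days after November 29, 2017.
November has 30 days — 1 day to the end of November leaves 119.
December has 31 days (88 left).
January has 31 days (57 left).
February has 28 days (29 left).
29 days into March → March 29, 2018.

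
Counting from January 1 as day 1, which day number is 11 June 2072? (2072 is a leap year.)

163

Days in months before June: 31 + 29 + 31 + 30 + 31 = 152.
Plus 11 days into June → day 163.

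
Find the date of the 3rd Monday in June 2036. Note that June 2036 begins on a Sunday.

June 2036 begins on a Sunday, so the first Monday is June 2 (1 day later).
The 3rd Monday is 2 weeks later: 2 + 14 = 16.

June 16, 2036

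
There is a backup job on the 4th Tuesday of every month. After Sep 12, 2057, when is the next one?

Sep 25, 2057

Sep 2057 starts on a Saturday; its first Tuesday is the 4th, so the 4th Tuesday is the 25th — Sep 25, 2057.
Sep 25, 2057 is after Sep 12, 2057, so that is the next one.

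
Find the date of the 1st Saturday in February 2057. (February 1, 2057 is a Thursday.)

February 2057 begins on a Thursday, so the first Saturday is February 3 (2 days later).

2057-02-03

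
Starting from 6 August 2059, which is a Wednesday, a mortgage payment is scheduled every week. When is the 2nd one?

13 August 2059

The 2nd occurrence is 1 interval after the first: 1 × 7 = 7 days after 6 August 2059.
7 days later is 13 August 2059.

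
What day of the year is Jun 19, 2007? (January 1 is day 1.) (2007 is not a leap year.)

Days in months before Jun: 31 + 28 + 31 + 30 + 31 = 151.
Plus 19 days into Jun → day 170.

170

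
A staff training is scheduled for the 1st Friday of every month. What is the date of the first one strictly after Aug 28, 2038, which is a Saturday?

Aug 2038 starts on a Sunday, so its 1st Friday is Aug 6, 2038 (5 days in).
That is not after Aug 28, 2038, so look at Sep 2038.
Sep 2038 starts on a Wednesday, so its 1st Friday is Sep 3, 2038 (2 days in).

Sep 3, 2038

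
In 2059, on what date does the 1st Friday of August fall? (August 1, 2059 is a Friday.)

August 2059 begins on a Friday, so the first Friday is August 1.

2059-08-01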